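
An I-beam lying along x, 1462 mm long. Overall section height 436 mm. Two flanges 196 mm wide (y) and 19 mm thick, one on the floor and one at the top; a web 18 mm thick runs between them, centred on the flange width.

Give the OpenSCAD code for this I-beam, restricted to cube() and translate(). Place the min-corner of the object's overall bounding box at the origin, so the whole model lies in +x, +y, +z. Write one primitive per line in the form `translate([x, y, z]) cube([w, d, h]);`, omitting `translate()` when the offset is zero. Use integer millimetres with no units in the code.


cube([1462, 196, 19]);
translate([0, 89, 19]) cube([1462, 18, 398]);
translate([0, 0, 417]) cube([1462, 196, 19]);


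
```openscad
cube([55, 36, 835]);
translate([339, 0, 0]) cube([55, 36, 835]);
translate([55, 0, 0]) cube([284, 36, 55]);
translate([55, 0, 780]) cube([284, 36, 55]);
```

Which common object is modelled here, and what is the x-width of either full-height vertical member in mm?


A picture frame. The border width is 55 mm.

Four thin pieces enclosing a rectangular opening — a picture frame. The two full-height stiles are 835 mm tall; the top rail sits at z = 780 and is 55 mm tall, so the border above the opening is 835 − 780 = 55 mm, matching the stile x-width.


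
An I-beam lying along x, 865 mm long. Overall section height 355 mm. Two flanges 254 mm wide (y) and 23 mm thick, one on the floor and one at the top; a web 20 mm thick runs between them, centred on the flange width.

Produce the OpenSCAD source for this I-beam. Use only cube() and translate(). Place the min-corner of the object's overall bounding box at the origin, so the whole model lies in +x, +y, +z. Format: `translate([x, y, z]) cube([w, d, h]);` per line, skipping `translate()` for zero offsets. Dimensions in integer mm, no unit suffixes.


cube([865, 254, 23]);
translate([0, 117, 23]) cube([865, 20, 309]);
translate([0, 0, 332]) cube([865, 254, 23]);


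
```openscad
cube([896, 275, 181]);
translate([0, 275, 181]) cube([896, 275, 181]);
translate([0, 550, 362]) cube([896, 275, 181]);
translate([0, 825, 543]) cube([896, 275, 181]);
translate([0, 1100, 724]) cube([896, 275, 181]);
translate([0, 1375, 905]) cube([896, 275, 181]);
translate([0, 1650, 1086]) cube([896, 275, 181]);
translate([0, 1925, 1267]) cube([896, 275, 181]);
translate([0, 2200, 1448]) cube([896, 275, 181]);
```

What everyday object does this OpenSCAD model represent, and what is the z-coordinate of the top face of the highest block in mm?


A staircase. The total rise is 1629 mm.

9 identical blocks, each offset up and back from the previous — a staircase. Each step is 181 mm tall and there are 9 of them, so the total rise is 9 × 181 = 1629 mm.


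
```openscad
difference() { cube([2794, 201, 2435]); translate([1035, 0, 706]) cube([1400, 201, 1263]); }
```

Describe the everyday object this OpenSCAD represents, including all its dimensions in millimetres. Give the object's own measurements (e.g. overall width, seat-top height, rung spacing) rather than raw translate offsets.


A wall 2794 mm long (x), 201 mm thick (y), 2435 mm tall, with a rectangular window opening cut through it. The opening is 1400 mm wide and 1263 mm tall; its sill is at z = 706 mm and its near (−x) edge is 1035 mm from the wall's −x end. The opening passes through the full wall thickness.


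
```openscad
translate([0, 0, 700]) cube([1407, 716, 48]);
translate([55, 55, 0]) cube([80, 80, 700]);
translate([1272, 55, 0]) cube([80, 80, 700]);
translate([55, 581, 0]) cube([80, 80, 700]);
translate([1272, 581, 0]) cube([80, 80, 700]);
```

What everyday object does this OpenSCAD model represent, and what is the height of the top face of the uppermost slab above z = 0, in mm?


A table. The table height is 748 mm.

A 1407×716×48 slab sits at z = 700 on four 80 mm square posts — a table. The top surface is at 700 + 48 = 748 mm.


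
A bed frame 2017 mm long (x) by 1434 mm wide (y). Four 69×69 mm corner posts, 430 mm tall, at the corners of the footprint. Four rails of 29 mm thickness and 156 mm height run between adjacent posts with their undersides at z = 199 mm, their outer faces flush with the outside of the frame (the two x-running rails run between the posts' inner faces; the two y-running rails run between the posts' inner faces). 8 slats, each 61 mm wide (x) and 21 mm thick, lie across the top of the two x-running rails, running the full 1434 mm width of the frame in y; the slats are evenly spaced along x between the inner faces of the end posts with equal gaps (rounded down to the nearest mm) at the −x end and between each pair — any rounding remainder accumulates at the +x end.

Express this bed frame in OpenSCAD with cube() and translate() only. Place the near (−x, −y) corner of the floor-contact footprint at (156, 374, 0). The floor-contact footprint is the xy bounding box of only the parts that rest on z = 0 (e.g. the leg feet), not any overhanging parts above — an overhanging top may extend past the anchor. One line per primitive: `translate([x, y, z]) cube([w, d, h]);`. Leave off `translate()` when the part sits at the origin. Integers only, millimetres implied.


// slat z = rail_z + rail_h = 199 + 156 = 355
// slat gap = ⌊(1879 − 8·61) / 9⌋ = 154
translate([156, 374, 0]) cube([69, 69, 430]);
translate([156, 1739, 0]) cube([69, 69, 430]);
translate([2104, 374, 0]) cube([69, 69, 430]);
translate([2104, 1739, 0]) cube([69, 69, 430]);
translate([225, 374, 199]) cube([1879, 29, 156]);
translate([225, 1779, 199]) cube([1879, 29, 156]);
translate([156, 443, 199]) cube([29, 1296, 156]);
translate([2144, 443, 199]) cube([29, 1296, 156]);
translate([379, 374, 355]) cube([61, 1434, 21]);
translate([594, 374, 355]) cube([61, 1434, 21]);
translate([809, 374, 355]) cube([61, 1434, 21]);
translate([1024, 374, 355]) cube([61, 1434, 21]);
translate([1239, 374, 355]) cube([61, 1434, 21]);
translate([1454, 374, 355]) cube([61, 1434, 21]);
translate([1669, 374, 355]) cube([61, 1434, 21]);
translate([1884, 374, 355]) cube([61, 1434, 21]);


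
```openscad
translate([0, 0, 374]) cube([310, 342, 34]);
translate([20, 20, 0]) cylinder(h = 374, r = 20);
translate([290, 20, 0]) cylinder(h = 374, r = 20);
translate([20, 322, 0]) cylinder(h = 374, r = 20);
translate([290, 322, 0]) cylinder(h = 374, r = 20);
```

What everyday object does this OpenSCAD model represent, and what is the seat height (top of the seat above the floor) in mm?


A stool. The seat height is 408 mm.

A 310×342×34 slab at z = 374 on four corner cylinders — a stool. The seat top is 374 + 34 = 408 mm.


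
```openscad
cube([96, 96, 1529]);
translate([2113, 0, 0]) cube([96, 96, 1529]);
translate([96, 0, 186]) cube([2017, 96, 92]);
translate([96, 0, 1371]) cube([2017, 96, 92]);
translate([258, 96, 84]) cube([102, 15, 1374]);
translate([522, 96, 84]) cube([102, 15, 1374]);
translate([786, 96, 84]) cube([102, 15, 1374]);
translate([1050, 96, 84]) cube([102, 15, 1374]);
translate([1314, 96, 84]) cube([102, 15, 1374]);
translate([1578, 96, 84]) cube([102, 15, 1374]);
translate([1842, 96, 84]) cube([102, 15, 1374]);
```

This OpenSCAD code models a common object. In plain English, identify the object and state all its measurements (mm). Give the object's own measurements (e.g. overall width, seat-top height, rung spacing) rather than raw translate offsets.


A fence section. Two 96×96 mm posts, 1529 mm tall, stand on the floor with a clear span of 2017 mm between their inner faces. Two horizontal rails of 96×92 mm section span the gap between the posts with their undersides at z = 186 mm and z = 1371 mm, flush with the posts' −y face. 7 pickets, each 102 mm wide, 15 mm thick and 1374 mm tall, are fixed to the +y face of the rails with their bottoms at z = 84 mm, spaced across the span with a 162 mm gap after the −x post and between neighbouring pickets, with 169 mm left before the +x post.


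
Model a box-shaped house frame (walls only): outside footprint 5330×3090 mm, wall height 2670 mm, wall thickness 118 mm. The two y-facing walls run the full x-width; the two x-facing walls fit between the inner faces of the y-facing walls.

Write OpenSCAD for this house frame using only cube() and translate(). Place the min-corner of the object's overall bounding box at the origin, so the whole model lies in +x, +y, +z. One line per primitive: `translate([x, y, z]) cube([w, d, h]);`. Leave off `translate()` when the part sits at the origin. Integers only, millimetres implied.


cube([5330, 118, 2670]);
translate([0, 2972, 0]) cube([5330, 118, 2670]);
translate([0, 118, 0]) cube([118, 2854, 2670]);
translate([5212, 118, 0]) cube([118, 2854, 2670]);


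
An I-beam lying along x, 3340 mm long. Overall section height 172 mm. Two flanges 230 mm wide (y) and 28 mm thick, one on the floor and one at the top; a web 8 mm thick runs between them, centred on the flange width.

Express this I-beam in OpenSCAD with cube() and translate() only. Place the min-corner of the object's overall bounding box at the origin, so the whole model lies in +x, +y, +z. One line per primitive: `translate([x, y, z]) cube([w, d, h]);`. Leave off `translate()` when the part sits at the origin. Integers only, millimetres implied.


cube([3340, 230, 28]);
translate([0, 111, 28]) cube([3340, 8, 116]);
translate([0, 0, 144]) cube([3340, 230, 28]);


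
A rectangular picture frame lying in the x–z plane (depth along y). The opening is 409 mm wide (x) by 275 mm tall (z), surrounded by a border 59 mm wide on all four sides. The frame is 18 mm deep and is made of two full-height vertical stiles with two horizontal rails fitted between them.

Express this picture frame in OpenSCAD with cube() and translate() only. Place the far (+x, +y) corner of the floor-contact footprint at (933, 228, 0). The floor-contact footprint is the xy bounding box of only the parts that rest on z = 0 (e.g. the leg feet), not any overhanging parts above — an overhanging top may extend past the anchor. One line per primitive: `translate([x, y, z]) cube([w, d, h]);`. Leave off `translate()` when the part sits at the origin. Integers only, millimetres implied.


translate([406, 210, 0]) cube([59, 18, 393]);
translate([874, 210, 0]) cube([59, 18, 393]);
translate([465, 210, 0]) cube([409, 18, 59]);
translate([465, 210, 334]) cube([409, 18, 59]);


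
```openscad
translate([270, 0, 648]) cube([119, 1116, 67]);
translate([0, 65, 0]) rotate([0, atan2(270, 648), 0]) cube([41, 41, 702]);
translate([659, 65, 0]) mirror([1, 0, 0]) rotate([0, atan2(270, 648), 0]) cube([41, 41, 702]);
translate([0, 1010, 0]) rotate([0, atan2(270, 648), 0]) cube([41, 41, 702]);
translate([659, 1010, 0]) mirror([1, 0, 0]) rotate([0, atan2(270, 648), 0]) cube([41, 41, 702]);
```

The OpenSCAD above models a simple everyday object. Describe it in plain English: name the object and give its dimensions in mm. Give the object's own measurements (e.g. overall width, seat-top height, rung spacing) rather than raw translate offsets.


A sawhorse. A 119×1116×67 mm beam (x, y, z) sits on two A-frame leg pairs. Each pair is two raked legs of 41×41 mm section (41 mm along y) splaying symmetrically in x. Each leg rises 648 mm vertically over 270 mm of horizontal reach and is 702 mm long along its own axis. Every leg's outer bottom edge rests on the floor and its outer top edge meets a bottom edge of the beam — the left legs (tilting toward +x) meet the beam's −x bottom edge, the right legs (their mirror images, tilting toward −x) meet its +x bottom edge — so the leg tops tuck under the beam, the beam's underside is 648 mm above the floor, and the feet are 659 mm apart outside-to-outside with the beam centred between them. The two leg pairs are set in 65 mm from either end of the beam.


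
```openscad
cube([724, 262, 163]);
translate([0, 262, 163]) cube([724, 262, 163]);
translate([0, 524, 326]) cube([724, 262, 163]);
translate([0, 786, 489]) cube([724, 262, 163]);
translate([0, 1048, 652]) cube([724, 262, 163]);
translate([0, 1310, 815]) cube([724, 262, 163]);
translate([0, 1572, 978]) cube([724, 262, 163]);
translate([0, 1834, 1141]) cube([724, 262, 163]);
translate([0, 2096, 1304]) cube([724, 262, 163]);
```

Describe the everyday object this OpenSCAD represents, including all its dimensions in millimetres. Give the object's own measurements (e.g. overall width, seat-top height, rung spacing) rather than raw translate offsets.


A straight staircase of 9 solid steps. Each step is 724 mm wide (x), 262 mm deep (y, the going) and 163 mm tall (the rise). The first step rests on the floor; each subsequent step sits one going further in +y and one rise higher in +z, directly behind and above the previous step with no overlap.


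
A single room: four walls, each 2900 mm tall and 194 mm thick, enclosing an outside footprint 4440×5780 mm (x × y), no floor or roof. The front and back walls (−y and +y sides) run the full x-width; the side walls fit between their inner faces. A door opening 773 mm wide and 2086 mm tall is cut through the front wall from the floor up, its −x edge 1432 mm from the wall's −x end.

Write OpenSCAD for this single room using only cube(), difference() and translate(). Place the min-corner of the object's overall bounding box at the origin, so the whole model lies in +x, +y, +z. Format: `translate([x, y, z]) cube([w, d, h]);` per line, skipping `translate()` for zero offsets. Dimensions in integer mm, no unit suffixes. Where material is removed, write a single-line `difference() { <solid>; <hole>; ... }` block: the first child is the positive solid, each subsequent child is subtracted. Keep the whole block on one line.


difference() { cube([4440, 194, 2900]); translate([1432, 0, 0]) cube([773, 194, 2086]); }
translate([0, 5586, 0]) cube([4440, 194, 2900]);
translate([0, 194, 0]) cube([194, 5392, 2900]);
translate([4246, 194, 0]) cube([194, 5392, 2900]);


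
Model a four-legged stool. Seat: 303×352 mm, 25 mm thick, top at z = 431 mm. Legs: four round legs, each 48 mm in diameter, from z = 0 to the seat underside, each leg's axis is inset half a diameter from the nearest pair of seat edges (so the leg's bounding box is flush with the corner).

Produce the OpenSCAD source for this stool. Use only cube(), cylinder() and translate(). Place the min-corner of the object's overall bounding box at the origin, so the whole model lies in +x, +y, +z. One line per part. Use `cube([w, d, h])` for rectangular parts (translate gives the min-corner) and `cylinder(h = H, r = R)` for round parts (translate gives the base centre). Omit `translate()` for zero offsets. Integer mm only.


// leg_h = 431 - 25 = 406
translate([0, 0, 406]) cube([303, 352, 25]);
translate([24, 24, 0]) cylinder(h = 406, r = 24);
translate([279, 24, 0]) cylinder(h = 406, r = 24);
translate([24, 328, 0]) cylinder(h = 406, r = 24);
translate([279, 328, 0]) cylinder(h = 406, r = 24);


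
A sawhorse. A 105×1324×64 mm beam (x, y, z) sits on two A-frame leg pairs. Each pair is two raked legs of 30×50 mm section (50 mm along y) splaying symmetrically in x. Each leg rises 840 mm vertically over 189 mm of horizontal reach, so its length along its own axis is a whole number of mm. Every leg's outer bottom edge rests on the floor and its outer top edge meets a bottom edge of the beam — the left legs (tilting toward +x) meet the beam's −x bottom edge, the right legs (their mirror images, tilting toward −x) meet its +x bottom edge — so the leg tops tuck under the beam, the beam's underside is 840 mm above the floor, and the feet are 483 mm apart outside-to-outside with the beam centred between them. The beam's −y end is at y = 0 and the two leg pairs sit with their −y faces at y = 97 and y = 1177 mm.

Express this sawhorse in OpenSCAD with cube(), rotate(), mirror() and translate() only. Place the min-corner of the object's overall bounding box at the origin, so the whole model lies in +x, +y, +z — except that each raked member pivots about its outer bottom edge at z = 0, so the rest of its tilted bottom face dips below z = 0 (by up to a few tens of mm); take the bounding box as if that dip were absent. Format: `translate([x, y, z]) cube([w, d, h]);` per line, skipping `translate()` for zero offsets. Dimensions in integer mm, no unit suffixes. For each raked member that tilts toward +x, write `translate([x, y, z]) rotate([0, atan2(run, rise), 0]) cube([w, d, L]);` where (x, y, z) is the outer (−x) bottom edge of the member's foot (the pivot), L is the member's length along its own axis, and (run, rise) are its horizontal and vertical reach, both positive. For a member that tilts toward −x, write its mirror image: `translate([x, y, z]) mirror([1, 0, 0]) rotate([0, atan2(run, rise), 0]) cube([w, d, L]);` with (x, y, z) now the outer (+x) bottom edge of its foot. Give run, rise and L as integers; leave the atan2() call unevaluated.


translate([189, 0, 840]) cube([105, 1324, 64]);
translate([0, 97, 0]) rotate([0, atan2(189, 840), 0]) cube([30, 50, 861]);
translate([483, 97, 0]) mirror([1, 0, 0]) rotate([0, atan2(189, 840), 0]) cube([30, 50, 861]);
translate([0, 1177, 0]) rotate([0, atan2(189, 840), 0]) cube([30, 50, 861]);
translate([483, 1177, 0]) mirror([1, 0, 0]) rotate([0, atan2(189, 840), 0]) cube([30, 50, 861]);


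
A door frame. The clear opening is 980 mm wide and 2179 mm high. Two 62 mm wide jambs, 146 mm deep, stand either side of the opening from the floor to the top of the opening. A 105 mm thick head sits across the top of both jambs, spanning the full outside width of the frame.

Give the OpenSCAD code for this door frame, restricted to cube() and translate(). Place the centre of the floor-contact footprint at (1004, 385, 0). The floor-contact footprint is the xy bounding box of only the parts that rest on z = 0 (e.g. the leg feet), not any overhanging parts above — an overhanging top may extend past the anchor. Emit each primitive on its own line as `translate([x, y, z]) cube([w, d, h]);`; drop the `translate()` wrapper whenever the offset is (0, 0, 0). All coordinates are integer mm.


translate([452, 312, 0]) cube([62, 146, 2179]);
translate([1494, 312, 0]) cube([62, 146, 2179]);
translate([452, 312, 2179]) cube([1104, 146, 105]);


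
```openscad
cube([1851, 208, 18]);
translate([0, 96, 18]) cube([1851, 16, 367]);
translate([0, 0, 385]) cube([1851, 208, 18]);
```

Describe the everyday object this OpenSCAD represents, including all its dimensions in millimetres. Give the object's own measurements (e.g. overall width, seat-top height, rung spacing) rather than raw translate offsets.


An I-beam lying along x, 1851 mm long. Overall section height 403 mm. Two flanges 208 mm wide (y) and 18 mm thick, one on the floor and one at the top; a web 16 mm thick runs between them, centred on the flange width.


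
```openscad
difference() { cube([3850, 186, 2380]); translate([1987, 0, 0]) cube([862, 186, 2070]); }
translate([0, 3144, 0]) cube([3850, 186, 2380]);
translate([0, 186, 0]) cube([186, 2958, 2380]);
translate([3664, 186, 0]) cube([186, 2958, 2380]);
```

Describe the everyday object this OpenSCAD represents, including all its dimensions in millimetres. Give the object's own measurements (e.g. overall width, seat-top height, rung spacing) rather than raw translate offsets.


A single room: four walls, each 2380 mm tall and 186 mm thick, enclosing an outside footprint 3850×3330 mm (x × y), no floor or roof. The front and back walls (−y and +y sides) run the full x-width; the side walls fit between their inner faces. A door opening 862 mm wide and 2070 mm tall is cut through the front wall from the floor up, its −x edge 1987 mm from the wall's −x end.


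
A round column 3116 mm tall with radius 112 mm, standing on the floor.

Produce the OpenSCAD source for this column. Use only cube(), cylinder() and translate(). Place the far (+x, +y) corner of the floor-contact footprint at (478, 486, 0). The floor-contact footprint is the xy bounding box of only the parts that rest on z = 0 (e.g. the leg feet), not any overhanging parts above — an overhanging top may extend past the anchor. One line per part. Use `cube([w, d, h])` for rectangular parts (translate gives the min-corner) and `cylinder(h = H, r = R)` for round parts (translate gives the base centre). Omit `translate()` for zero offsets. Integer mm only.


translate([366, 374, 0]) cylinder(h = 3116, r = 112);


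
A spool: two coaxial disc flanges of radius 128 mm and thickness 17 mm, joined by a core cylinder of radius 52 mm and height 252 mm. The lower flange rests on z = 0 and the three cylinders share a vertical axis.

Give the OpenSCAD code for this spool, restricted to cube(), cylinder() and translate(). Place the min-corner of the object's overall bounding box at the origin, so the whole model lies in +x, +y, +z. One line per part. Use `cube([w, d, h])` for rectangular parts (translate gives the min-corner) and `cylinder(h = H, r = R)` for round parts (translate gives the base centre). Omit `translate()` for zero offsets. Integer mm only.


translate([128, 128, 0]) cylinder(h = 17, r = 128);
translate([128, 128, 17]) cylinder(h = 252, r = 52);
translate([128, 128, 269]) cylinder(h = 17, r = 128);


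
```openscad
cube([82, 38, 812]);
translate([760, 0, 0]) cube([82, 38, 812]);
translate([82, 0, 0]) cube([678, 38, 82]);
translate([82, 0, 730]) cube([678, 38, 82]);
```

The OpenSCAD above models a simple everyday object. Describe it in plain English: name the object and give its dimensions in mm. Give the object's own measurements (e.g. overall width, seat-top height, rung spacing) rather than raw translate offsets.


A rectangular picture frame lying in the x–z plane (depth along y). The opening is 678 mm wide (x) by 648 mm tall (z), surrounded by a border 82 mm wide on all four sides. The frame is 38 mm deep and is made of two full-height vertical stiles with two horizontal rails fitted between them.


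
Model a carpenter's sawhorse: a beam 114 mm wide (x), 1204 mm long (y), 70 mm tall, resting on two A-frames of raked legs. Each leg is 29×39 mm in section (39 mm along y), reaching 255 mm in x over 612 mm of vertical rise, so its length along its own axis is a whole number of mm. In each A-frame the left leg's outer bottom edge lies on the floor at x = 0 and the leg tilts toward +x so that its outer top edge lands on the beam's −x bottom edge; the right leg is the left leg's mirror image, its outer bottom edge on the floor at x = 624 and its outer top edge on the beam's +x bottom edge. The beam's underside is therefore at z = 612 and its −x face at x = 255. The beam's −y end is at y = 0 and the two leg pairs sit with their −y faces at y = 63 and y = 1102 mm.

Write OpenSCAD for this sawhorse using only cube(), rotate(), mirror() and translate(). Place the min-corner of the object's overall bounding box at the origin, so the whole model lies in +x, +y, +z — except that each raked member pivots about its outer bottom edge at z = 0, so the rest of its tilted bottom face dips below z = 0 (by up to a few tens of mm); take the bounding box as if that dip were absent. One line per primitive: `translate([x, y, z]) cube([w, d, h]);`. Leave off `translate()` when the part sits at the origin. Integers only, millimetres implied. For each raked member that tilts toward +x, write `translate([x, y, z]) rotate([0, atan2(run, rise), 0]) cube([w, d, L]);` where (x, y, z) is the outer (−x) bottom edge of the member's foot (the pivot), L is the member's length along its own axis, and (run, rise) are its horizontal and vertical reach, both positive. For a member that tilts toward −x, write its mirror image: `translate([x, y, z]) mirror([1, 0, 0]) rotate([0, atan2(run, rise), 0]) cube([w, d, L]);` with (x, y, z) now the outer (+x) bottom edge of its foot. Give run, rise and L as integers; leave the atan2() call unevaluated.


// leg length = √(255² + 612²) = 663
// right-leg outer foot x = 2·255 + 114 = 624
// beam min-corner = (255, 0, 612)
translate([255, 0, 612]) cube([114, 1204, 70]);
translate([0, 63, 0]) rotate([0, atan2(255, 612), 0]) cube([29, 39, 663]);
translate([624, 63, 0]) mirror([1, 0, 0]) rotate([0, atan2(255, 612), 0]) cube([29, 39, 663]);
translate([0, 1102, 0]) rotate([0, atan2(255, 612), 0]) cube([29, 39, 663]);
translate([624, 1102, 0]) mirror([1, 0, 0]) rotate([0, atan2(255, 612), 0]) cube([29, 39, 663]);


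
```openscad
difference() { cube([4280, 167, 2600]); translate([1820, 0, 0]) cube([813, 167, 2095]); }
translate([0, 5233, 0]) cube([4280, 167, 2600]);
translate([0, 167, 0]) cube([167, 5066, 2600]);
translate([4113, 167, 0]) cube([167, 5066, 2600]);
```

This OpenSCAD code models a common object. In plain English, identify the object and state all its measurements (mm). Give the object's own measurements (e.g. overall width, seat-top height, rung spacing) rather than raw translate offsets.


A single room: four walls, each 2600 mm tall and 167 mm thick, enclosing an outside footprint 4280×5400 mm (x × y), no floor or roof. The front and back walls (−y and +y sides) run the full x-width; the side walls fit between their inner faces. A door opening 813 mm wide and 2095 mm tall is cut through the front wall from the floor up, its −x edge 1820 mm from the wall's −x end.


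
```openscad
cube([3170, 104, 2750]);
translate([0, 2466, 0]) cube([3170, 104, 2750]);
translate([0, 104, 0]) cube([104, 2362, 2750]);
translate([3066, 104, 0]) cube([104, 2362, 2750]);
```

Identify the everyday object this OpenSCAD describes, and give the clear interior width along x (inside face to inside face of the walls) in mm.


A house (or room) frame. The interior width is 2962 mm.

Four 2750 mm walls enclosing a rectangle with no floor or roof — a room or house frame. Outside width is 3170 mm and wall thickness is 104 mm, so the interior width is 3170 − 2 × 104 = 2962 mm.


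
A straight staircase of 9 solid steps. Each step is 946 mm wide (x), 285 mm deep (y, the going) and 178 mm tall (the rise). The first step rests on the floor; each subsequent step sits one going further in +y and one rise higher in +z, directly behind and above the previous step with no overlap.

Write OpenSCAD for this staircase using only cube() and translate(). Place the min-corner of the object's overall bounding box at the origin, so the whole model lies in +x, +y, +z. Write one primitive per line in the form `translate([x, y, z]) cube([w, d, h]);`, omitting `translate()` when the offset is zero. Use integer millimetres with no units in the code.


cube([946, 285, 178]);
translate([0, 285, 178]) cube([946, 285, 178]);
translate([0, 570, 356]) cube([946, 285, 178]);
translate([0, 855, 534]) cube([946, 285, 178]);
translate([0, 1140, 712]) cube([946, 285, 178]);
translate([0, 1425, 890]) cube([946, 285, 178]);
translate([0, 1710, 1068]) cube([946, 285, 178]);
translate([0, 1995, 1246]) cube([946, 285, 178]);
translate([0, 2280, 1424]) cube([946, 285, 178]);


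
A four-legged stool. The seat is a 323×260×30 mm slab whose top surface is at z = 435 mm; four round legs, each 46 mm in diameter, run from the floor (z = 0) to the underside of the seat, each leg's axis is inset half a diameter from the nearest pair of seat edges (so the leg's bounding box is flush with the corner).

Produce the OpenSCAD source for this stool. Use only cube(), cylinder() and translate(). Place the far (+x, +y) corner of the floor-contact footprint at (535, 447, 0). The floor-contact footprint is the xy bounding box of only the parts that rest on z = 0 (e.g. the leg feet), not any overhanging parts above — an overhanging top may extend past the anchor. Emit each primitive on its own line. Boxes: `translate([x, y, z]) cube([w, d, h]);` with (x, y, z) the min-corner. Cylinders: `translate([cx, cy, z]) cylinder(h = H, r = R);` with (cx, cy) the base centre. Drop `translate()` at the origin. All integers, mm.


translate([212, 187, 405]) cube([323, 260, 30]);
translate([235, 210, 0]) cylinder(h = 405, r = 23);
translate([512, 210, 0]) cylinder(h = 405, r = 23);
translate([235, 424, 0]) cylinder(h = 405, r = 23);
translate([512, 424, 0]) cylinder(h = 405, r = 23);


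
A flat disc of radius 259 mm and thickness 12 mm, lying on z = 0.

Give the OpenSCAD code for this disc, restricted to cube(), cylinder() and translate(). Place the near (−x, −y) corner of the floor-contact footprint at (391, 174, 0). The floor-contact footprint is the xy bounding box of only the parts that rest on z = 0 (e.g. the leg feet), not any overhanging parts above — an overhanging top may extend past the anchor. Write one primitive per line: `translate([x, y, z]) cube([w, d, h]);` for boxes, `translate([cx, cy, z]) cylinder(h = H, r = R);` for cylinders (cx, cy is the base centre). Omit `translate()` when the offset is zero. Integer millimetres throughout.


translate([650, 433, 0]) cylinder(h = 12, r = 259);


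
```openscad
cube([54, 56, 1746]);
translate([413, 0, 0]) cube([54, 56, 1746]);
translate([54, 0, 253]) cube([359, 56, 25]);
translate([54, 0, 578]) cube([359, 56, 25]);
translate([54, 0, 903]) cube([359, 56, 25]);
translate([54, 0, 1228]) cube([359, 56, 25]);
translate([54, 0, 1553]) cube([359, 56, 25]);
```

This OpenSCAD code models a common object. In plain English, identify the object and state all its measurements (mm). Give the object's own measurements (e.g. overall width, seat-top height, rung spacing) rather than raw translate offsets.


A straight ladder. Two 54×56 mm vertical rails, 1746 mm tall, stand 467 mm apart (outside-to-outside) with their front faces coplanar on the −y side. 5 rungs, each 56 mm deep and 25 mm tall, span between the inner faces of the rails, front faces flush with the rails. The lowest rung's underside is at z = 253 mm and rungs are spaced 325 mm apart (underside to underside).


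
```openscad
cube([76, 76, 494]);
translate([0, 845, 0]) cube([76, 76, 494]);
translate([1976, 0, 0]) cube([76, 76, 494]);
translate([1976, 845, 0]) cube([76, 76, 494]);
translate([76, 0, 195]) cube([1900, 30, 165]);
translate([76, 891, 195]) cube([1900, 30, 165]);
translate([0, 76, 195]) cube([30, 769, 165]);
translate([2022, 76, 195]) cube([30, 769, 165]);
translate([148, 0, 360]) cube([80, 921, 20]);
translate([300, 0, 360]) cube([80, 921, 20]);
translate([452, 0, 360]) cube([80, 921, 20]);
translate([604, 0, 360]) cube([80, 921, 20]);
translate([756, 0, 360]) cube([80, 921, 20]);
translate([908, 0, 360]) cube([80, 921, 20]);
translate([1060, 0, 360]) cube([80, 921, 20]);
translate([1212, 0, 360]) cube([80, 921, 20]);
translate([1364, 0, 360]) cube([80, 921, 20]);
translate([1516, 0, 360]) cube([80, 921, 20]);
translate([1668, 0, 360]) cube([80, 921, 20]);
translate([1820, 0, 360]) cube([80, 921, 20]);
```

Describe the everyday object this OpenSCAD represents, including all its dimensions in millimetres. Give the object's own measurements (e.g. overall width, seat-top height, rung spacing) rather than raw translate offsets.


A bed frame 2052 mm long (x) by 921 mm wide (y). Four 76×76 mm corner posts, 494 mm tall, at the corners of the footprint. Four rails of 30 mm thickness and 165 mm height run between adjacent posts with their undersides at z = 195 mm, their outer faces flush with the outside of the frame (the two x-running rails run between the posts' inner faces; the two y-running rails run between the posts' inner faces). 12 slats, each 80 mm wide (x) and 20 mm thick, lie across the top of the two x-running rails, running the full 921 mm width of the frame in y; along x they sit between the end posts with a 72 mm gap after the −x posts and between neighbouring slats, leaving 76 mm before the +x posts.


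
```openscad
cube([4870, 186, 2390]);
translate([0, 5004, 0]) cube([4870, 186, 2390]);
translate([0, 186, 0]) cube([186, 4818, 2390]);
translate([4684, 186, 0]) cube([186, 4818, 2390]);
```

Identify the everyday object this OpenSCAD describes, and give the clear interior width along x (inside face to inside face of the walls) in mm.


A house (or room) frame. The interior width is 4498 mm.

Four 2390 mm walls enclosing a rectangle with no floor or roof — a room or house frame. Outside width is 4870 mm and wall thickness is 186 mm, so the interior width is 4870 − 2 × 186 = 4498 mm.


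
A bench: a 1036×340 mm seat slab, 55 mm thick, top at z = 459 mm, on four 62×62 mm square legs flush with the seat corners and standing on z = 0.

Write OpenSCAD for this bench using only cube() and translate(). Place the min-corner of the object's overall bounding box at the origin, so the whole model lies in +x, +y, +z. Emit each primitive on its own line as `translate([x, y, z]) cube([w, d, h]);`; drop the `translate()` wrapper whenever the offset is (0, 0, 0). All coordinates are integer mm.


translate([0, 0, 404]) cube([1036, 340, 55]);
cube([62, 62, 404]);
translate([0, 278, 0]) cube([62, 62, 404]);
translate([974, 0, 0]) cube([62, 62, 404]);
translate([974, 278, 0]) cube([62, 62, 404]);


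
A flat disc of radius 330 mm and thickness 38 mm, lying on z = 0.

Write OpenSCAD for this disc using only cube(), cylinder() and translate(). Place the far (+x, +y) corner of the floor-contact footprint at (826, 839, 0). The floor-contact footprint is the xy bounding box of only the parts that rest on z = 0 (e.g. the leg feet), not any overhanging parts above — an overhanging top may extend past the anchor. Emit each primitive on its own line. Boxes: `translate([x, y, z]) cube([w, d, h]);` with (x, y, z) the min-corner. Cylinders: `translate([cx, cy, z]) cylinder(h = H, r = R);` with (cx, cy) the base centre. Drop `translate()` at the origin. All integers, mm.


translate([496, 509, 0]) cylinder(h = 38, r = 330);


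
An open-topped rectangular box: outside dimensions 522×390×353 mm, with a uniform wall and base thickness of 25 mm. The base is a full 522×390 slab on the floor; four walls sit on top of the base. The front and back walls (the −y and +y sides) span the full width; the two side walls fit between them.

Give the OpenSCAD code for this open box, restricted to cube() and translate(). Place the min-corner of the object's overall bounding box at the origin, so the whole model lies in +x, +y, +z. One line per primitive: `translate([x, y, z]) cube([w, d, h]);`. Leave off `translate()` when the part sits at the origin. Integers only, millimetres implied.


cube([522, 390, 25]);
translate([0, 0, 25]) cube([522, 25, 328]);
translate([0, 365, 25]) cube([522, 25, 328]);
translate([0, 25, 25]) cube([25, 340, 328]);
translate([497, 25, 25]) cube([25, 340, 328]);


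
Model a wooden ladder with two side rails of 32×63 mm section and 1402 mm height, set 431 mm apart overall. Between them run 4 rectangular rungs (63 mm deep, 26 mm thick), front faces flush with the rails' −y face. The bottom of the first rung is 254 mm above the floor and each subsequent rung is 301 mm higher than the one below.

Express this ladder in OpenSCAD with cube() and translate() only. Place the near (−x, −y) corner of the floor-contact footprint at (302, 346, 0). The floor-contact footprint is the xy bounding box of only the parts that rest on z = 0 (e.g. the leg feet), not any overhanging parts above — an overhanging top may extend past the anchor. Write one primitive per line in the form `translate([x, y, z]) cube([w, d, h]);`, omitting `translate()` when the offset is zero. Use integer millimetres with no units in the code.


translate([302, 346, 0]) cube([32, 63, 1402]);
translate([701, 346, 0]) cube([32, 63, 1402]);
translate([334, 346, 254]) cube([367, 63, 26]);
translate([334, 346, 555]) cube([367, 63, 26]);
translate([334, 346, 856]) cube([367, 63, 26]);
translate([334, 346, 1157]) cube([367, 63, 26]);


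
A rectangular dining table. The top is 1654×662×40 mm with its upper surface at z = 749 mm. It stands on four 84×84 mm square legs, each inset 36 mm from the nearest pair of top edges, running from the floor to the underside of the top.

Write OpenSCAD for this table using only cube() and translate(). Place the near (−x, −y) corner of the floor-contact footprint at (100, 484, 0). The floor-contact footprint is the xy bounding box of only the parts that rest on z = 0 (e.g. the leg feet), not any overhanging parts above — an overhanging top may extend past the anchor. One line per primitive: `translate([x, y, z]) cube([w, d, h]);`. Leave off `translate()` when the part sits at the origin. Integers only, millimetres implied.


translate([64, 448, 709]) cube([1654, 662, 40]);
translate([100, 484, 0]) cube([84, 84, 709]);
translate([1598, 484, 0]) cube([84, 84, 709]);
translate([100, 990, 0]) cube([84, 84, 709]);
translate([1598, 990, 0]) cube([84, 84, 709]);


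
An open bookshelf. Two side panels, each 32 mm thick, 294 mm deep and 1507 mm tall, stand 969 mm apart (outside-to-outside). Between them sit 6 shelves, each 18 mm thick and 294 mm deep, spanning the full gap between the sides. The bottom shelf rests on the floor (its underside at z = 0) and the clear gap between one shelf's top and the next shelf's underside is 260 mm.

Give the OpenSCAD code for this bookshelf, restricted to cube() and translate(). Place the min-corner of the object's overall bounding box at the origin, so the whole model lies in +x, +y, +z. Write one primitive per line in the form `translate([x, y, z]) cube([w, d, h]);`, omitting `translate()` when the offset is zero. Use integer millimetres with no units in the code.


cube([32, 294, 1507]);
translate([937, 0, 0]) cube([32, 294, 1507]);
translate([32, 0, 0]) cube([905, 294, 18]);
translate([32, 0, 278]) cube([905, 294, 18]);
translate([32, 0, 556]) cube([905, 294, 18]);
translate([32, 0, 834]) cube([905, 294, 18]);
translate([32, 0, 1112]) cube([905, 294, 18]);
translate([32, 0, 1390]) cube([905, 294, 18]);


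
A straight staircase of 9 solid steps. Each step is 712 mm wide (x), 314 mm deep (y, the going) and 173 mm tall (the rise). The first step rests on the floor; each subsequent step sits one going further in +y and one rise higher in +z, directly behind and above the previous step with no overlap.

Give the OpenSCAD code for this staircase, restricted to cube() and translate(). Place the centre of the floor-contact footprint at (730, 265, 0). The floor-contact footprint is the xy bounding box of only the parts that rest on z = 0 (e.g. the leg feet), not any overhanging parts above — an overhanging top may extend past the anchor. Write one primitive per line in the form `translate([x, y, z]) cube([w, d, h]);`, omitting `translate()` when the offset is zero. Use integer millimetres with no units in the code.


translate([374, 108, 0]) cube([712, 314, 173]);
translate([374, 422, 173]) cube([712, 314, 173]);
translate([374, 736, 346]) cube([712, 314, 173]);
translate([374, 1050, 519]) cube([712, 314, 173]);
translate([374, 1364, 692]) cube([712, 314, 173]);
translate([374, 1678, 865]) cube([712, 314, 173]);
translate([374, 1992, 1038]) cube([712, 314, 173]);
translate([374, 2306, 1211]) cube([712, 314, 173]);
translate([374, 2620, 1384]) cube([712, 314, 173]);


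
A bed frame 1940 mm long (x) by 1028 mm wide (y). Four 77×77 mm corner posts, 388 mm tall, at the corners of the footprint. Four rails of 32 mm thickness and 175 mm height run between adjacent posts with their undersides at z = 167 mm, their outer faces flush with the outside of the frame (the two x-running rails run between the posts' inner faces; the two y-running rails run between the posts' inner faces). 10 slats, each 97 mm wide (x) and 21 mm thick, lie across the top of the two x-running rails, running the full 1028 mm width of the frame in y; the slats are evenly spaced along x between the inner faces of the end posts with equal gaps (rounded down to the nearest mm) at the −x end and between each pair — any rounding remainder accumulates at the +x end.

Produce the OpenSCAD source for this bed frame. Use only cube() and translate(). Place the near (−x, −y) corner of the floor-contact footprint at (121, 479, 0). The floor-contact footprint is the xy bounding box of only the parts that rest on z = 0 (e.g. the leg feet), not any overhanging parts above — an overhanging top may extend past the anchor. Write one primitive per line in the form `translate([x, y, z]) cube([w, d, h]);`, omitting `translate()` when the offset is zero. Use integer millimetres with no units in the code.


translate([121, 479, 0]) cube([77, 77, 388]);
translate([121, 1430, 0]) cube([77, 77, 388]);
translate([1984, 479, 0]) cube([77, 77, 388]);
translate([1984, 1430, 0]) cube([77, 77, 388]);
translate([198, 479, 167]) cube([1786, 32, 175]);
translate([198, 1475, 167]) cube([1786, 32, 175]);
translate([121, 556, 167]) cube([32, 874, 175]);
translate([2029, 556, 167]) cube([32, 874, 175]);
translate([272, 479, 342]) cube([97, 1028, 21]);
translate([443, 479, 342]) cube([97, 1028, 21]);
translate([614, 479, 342]) cube([97, 1028, 21]);
translate([785, 479, 342]) cube([97, 1028, 21]);
translate([956, 479, 342]) cube([97, 1028, 21]);
translate([1127, 479, 342]) cube([97, 1028, 21]);
translate([1298, 479, 342]) cube([97, 1028, 21]);
translate([1469, 479, 342]) cube([97, 1028, 21]);
translate([1640, 479, 342]) cube([97, 1028, 21]);
translate([1811, 479, 342]) cube([97, 1028, 21]);
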